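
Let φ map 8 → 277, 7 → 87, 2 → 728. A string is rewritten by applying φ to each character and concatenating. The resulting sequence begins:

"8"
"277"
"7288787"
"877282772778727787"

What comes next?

φ(877282772778727787) expands symbol-by-symbol to 277 87 87 728 277 728 87 87 728 87 87 277 87 728 87 87 277 87; joining the 18 pieces gives the next term.

27787877282777288787728878727787728878727787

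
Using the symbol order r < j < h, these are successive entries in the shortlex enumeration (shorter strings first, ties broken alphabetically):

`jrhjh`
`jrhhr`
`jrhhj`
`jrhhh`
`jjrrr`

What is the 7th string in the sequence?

Continuing the enumeration 2 steps past jjrrr: jjrrr → jjrrj → (answer).

jjrrh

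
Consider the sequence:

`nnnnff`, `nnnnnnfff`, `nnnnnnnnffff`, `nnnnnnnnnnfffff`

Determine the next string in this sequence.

Term n consists of 2n n's, followed by n f's, where the shown terms are n = 2, 3, 4, 5.
At n = 6 the blocks have lengths 12, 6.

nnnnnnnnnnnnffffff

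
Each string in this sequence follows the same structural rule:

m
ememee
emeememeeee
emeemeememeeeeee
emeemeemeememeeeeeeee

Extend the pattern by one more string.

s(k+1) = eme·s(k)·ee, so each term gains eme as a prefix and ee as a suffix.
So the next term is eme·emeemeemeememeeeeeeee·ee.

emeemeemeemeememeeeeeeeeee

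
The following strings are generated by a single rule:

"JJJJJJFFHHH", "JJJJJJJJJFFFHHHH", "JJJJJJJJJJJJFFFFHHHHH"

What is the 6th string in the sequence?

JJJJJJJJJJJJJJJJJJJJJFFFFFFFHHHHHHHH

Each string has the form J^{3n} F^{n} H^{n+1}, where the shown terms are n = 2, 3, 4.
For term 6, n = 7, so the run lengths are 21, 7, 8.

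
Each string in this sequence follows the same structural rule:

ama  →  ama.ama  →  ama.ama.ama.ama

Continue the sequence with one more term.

s(k+1) = s(k)·.·s(k) — each term doubles the last with '.' between the halves.
One more doubling of ama.ama.ama.ama gives the answer.

ama.ama.ama.ama.ama.ama.ama.ama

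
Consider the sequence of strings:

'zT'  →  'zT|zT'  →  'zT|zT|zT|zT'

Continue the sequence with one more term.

Every step duplicates the string with '|' between the halves.
Doubling zT|zT|zT|zT with '|' between the halves:

zT|zT|zT|zT|zT|zT|zT|zT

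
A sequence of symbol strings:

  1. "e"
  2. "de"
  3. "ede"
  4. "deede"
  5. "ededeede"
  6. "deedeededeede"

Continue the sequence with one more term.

ededeededeedeededeede

Each term (from the third on) is the two preceding terms concatenated in order: term 3 = e·de = ede.
So term 7 is ededeede·deedeededeede.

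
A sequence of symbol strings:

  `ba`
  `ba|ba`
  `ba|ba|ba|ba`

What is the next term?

Each string is two copies of the previous one joined by '|'.
One more doubling of ba|ba|ba|ba gives the answer.

ba|ba|ba|ba|ba|ba|ba|ba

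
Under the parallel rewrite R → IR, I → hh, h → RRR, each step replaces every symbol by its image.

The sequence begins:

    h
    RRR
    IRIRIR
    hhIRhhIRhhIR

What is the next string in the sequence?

RRRRRRhhIRRRRRRRhhIRRRRRRRhhIR

Apply φ to hhIRhhIRhhIR symbol by symbol: h→RRR, h→RRR, I→hh, R→IR, h→RRR, h→RRR, I→hh, R→IR, h→RRR, h→RRR, I→hh, R→IR; joined: RRR RRR hh IR RRR RRR hh IR RRR RRR hh IR.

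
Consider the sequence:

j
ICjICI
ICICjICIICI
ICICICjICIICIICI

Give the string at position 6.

ICICICICICjICIICIICIICIICI

s(k+1) = IC·s(k)·ICI, so each term gains IC as a prefix and ICI as a suffix.
From ICICICjICIICIICI, 2 further steps: ICICICjICIICIICI → ICICICICjICIICIICIICI → (answer).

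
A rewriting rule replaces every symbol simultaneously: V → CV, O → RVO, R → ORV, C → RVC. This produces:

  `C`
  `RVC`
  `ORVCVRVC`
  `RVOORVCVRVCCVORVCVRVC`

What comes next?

Rewriting the 21 symbols of RVOORVCVRVCCVORVCVRVC one by one yields ORV CV RVO RVO ORV CV RVC CV ORV CV RVC RVC CV RVO ORV CV RVC CV ORV CV RVC; concatenated:

ORVCVRVORVOORVCVRVCCVORVCVRVCRVCCVRVOORVCVRVCCVORVCVRVC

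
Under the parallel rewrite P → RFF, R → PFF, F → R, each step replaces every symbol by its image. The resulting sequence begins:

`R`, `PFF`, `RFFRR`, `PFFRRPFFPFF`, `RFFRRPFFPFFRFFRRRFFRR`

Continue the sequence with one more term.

Applying the rule to each of the 21 symbols of RFFRRPFFPFFRFFRRRFFRR gives the pieces PFF R R PFF PFF RFF R R RFF R R PFF R R PFF PFF PFF R R PFF PFF, which concatenate to the answer.

PFFRRPFFPFFRFFRRRFFRRPFFRRPFFPFFPFFRRPFFPFF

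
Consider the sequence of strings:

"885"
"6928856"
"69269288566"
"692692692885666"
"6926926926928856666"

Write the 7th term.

s(k+1) = 692·s(k)·6, so each term gains 692 as a prefix and 6 as a suffix.
From 6926926926928856666, 2 further steps: 6926926926928856666 → 69269269269269288566666 → (answer).

692692692692692692885666666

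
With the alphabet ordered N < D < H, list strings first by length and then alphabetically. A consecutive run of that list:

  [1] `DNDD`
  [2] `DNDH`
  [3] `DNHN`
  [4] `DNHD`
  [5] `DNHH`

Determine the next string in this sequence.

The successor of DNHH increments the rightmost position that isn't already H and resets every position after it to N.

DDNN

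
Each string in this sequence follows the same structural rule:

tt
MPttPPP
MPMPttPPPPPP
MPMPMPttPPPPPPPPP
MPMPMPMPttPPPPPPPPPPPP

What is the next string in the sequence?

s(k+1) = MP·s(k)·PPP, so each term gains MP as a prefix and PPP as a suffix.
So the next term is MP·MPMPMPMPttPPPPPPPPPPPP·PPP.

MPMPMPMPMPttPPPPPPPPPPPPPPP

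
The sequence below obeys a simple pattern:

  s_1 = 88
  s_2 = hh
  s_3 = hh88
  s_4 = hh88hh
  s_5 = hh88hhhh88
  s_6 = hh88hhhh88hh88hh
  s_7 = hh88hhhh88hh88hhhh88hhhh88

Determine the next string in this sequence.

This is a Fibonacci-style word recurrence s(k) = s(k−1)·s(k−2): e.g. hh·88 = hh88.
The next term joins hh88hhhh88hh88hhhh88hhhh88 and hh88hhhh88hh88hh.

hh88hhhh88hh88hhhh88hhhh88hh88hhhh88hh88hh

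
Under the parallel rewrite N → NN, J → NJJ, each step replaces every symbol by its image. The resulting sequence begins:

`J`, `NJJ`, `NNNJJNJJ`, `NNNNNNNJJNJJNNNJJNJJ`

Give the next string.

NNNNNNNNNNNNNNNJJNJJNNNJJNJJNNNNNNNJJNJJNNNJJNJJ

Replace each of the 20 characters of NNNNNNNJJNJJNNNJJNJJ in place — NN NN NN NN NN NN NN NJJ NJJ NN NJJ NJJ NN NN NN NJJ NJJ NN NJJ NJJ — and concatenate.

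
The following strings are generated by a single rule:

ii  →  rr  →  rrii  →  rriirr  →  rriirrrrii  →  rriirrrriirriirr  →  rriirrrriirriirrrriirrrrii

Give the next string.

rriirrrriirriirrrriirrrriirriirrrriirriirr

This is a Fibonacci-style word recurrence s(k) = s(k−1)·s(k−2): e.g. rr·ii = rrii.
Continuing: rriirrrriirriirrrriirrrrii · rriirrrriirriirr gives term 8.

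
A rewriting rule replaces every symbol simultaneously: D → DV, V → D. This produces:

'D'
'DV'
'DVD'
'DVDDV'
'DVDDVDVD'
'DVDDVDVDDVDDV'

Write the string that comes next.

Rewriting the 13 symbols of DVDDVDVDDVDDV one by one yields DV D DV DV D DV D DV DV D DV DV D; concatenated:

DVDDVDVDDVDDVDVDDVDVD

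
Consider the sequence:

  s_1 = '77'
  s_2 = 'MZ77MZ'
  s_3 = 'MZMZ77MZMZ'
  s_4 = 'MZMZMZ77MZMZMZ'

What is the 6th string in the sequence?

Every step adds MZ to the front and MZ to the end of the previous string.
From MZMZMZ77MZMZMZ, 2 further steps: MZMZMZ77MZMZMZ → MZMZMZMZ77MZMZMZMZ → (answer).

MZMZMZMZMZ77MZMZMZMZMZ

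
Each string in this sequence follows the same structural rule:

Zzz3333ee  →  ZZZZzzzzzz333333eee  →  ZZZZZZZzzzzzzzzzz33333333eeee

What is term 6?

Each string has the form Z^{3n-2} z^{4n-2} 3^{2n+2} e^{n+1} (n = 1, 2, …).
For term 6, n = 6, so the run lengths are 16, 22, 14, 7.

ZZZZZZZZZZZZZZZZzzzzzzzzzzzzzzzzzzzzzz33333333333333eeeeeee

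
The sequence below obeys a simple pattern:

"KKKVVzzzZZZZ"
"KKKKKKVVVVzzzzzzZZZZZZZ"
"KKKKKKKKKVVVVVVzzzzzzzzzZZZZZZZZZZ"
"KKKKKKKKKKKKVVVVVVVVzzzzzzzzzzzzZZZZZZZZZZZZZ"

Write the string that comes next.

The n-th term is 3n K's then 2n V's then 3n z's then 3n+1 Z's (n = 1, 2, …).
At n = 5 the blocks have lengths 15, 10, 15, 16.

KKKKKKKKKKKKKKKVVVVVVVVVVzzzzzzzzzzzzzzzZZZZZZZZZZZZZZZZ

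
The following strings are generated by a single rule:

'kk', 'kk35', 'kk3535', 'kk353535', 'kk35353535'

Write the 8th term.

Every step adds 35 to the end: s(k+1) = s(k)·35.
From kk35353535, 3 further steps: kk35353535 → kk3535353535 → kk353535353535 → (answer).

kk35353535353535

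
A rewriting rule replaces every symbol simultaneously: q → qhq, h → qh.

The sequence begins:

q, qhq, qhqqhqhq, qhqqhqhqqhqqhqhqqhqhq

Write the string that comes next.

qhqqhqhqqhqqhqhqqhqhqqhqqhqhqqhqqhqhqqhqhqqhqqhqhqqhqhq

Replace each of the 21 characters of qhqqhqhqqhqqhqhqqhqhq in place — qhq qh qhq qhq qh qhq qh qhq qhq qh qhq qhq qh qhq qh qhq qhq qh qhq qh qhq — and concatenate.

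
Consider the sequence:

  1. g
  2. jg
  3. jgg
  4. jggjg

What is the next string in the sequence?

This is a Fibonacci-style word recurrence s(k) = s(k−1)·s(k−2): e.g. jg·g = jgg.
The next term joins jggjg and jgg.

jggjgjgg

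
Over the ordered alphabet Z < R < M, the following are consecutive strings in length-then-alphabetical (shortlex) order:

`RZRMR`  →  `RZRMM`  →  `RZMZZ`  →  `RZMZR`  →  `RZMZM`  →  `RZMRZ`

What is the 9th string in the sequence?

RZMMZ

Continuing the enumeration 3 steps past RZMRZ: RZMRZ → RZMRR → RZMRM → (answer).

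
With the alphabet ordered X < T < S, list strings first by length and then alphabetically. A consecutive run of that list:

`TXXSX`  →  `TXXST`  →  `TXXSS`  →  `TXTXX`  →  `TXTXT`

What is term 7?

TXTTX

Stepping forward 2 times from TXTXT: TXTXT → TXTXS, then the target.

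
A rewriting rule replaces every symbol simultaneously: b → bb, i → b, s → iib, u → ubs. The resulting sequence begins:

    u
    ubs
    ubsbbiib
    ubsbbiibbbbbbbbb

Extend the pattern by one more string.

ubsbbiibbbbbbbbbbbbbbbbbbbbbbbbb

φ(ubsbbiibbbbbbbbb) expands symbol-by-symbol to ubs bb iib bb bb b b bb bb bb bb bb bb bb bb bb; joining the 16 pieces gives the next term.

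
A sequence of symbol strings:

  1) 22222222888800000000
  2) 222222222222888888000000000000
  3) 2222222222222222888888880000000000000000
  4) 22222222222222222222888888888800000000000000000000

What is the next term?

Each string has the form 2^{4n} 8^{2n} 0^{4n}, where the shown terms are n = 2, 3, 4, 5.
At n = 6 the blocks have lengths 24, 12, 24.

222222222222222222222222888888888888000000000000000000000000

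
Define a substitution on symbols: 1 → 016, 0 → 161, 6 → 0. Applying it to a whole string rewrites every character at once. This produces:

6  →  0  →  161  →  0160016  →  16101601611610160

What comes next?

Applying the rule to each of the 17 symbols of 16101601611610160 gives the pieces 016 0 016 161 016 0 161 016 0 016 016 0 016 161 016 0 161, which concatenate to the answer.

01600161610160161016001601600161610160161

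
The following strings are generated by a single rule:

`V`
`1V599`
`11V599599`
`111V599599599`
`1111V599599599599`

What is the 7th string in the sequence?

111111V599599599599599599

Each term wraps the previous one in 1 on the left and 599 on the right.
From 1111V599599599599, 2 further steps: 1111V599599599599 → 11111V599599599599599 → (answer).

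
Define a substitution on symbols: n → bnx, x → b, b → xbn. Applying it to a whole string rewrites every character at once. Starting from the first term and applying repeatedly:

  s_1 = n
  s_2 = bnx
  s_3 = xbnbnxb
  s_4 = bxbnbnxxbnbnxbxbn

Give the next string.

φ(bxbnbnxxbnbnxbxbn) expands symbol-by-symbol to xbn b xbn bnx xbn bnx b b xbn bnx xbn bnx b xbn b xbn bnx; joining the 17 pieces gives the next term.

xbnbxbnbnxxbnbnxbbxbnbnxxbnbnxbxbnbxbnbnx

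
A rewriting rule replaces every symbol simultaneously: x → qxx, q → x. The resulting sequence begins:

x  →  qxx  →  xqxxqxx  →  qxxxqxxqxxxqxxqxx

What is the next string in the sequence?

φ(qxxxqxxqxxxqxxqxx) expands symbol-by-symbol to x qxx qxx qxx x qxx qxx x qxx qxx qxx x qxx qxx x qxx qxx; joining the 17 pieces gives the next term.

xqxxqxxqxxxqxxqxxxqxxqxxqxxxqxxqxxxqxxqxx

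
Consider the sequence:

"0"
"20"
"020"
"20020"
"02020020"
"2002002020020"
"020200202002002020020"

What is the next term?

This is a Fibonacci-style word recurrence s(k) = s(k−2)·s(k−1): e.g. 0·20 = 020.
Continuing: 2002002020020 · 020200202002002020020 gives term 8.

2002002020020020200202002002020020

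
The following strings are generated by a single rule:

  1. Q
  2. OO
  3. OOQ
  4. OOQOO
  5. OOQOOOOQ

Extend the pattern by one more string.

Each term (from the third on) is the previous term followed by the one before it: term 3 = OO·Q = OOQ.
Continuing: OOQOOOOQ · OOQOO gives term 6.

OOQOOOOQOOQOO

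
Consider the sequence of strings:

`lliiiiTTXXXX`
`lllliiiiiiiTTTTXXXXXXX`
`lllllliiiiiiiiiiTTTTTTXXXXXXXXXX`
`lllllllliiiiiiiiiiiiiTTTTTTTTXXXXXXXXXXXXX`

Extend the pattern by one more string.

lllllllllliiiiiiiiiiiiiiiiTTTTTTTTTTXXXXXXXXXXXXXXXX

Term n consists of 2n l's, followed by 3n+1 i's, followed by 2n T's, followed by 3n+1 X's (n = 1, 2, …).
Setting n = 5 gives 10, 16, 10, 16 characters in each block.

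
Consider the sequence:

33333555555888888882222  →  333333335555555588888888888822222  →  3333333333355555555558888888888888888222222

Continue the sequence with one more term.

Term n consists of 3n-1 3's, followed by 2n+2 5's, followed by 4n 8's, followed by n+2 2's, where the shown terms are n = 2, 3, 4.
At n = 5 the blocks have lengths 14, 12, 20, 7.

33333333333333555555555555888888888888888888882222222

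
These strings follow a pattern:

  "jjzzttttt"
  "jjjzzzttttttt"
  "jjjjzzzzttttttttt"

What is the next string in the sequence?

Each string has the form j^{n} z^{n} t^{2n+1}, where the shown terms are n = 2, 3, 4.
For the next term, n = 5, so the run lengths are 5, 5, 11.

jjjjjzzzzzttttttttttt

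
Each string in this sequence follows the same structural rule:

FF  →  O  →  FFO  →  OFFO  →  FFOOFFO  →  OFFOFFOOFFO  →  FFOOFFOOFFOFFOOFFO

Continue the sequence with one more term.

This is a Fibonacci-style word recurrence s(k) = s(k−2)·s(k−1): e.g. FF·O = FFO.
Continuing: OFFOFFOOFFO · FFOOFFOOFFOFFOOFFO gives term 8.

OFFOFFOOFFOFFOOFFOOFFOFFOOFFO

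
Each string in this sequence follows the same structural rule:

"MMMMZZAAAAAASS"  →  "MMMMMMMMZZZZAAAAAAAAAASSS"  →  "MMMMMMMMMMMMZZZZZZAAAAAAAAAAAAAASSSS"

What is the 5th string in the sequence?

MMMMMMMMMMMMMMMMMMMMZZZZZZZZZZAAAAAAAAAAAAAAAAAAAAAASSSSSS

Term n consists of 4n M's, followed by 2n Z's, followed by 4n+2 A's, followed by n+1 S's (n = 1, 2, …).
Setting n = 5 gives 20, 10, 22, 6 characters in each block.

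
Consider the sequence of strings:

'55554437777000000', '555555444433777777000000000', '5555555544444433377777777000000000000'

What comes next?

The n-th term is 2n 5's then 2n-2 4's then n-1 3's then 2n 7's then 3n 0's, where the shown terms are n = 2, 3, 4.
For the next term, n = 5, so the run lengths are 10, 8, 4, 10, 15.

55555555554444444433337777777777000000000000000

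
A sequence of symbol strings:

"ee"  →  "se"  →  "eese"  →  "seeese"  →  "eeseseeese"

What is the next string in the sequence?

seeeseeeseseeese

From term 3 onward, concatenate the second-to-last term with the last: ee·se = eese, se·eese = seeese, …
So term 6 is seeese·eeseseeese.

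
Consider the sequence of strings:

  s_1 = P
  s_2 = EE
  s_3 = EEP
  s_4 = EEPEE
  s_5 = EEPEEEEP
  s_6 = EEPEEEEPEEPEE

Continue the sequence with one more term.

EEPEEEEPEEPEEEEPEEEEP

This is a Fibonacci-style word recurrence s(k) = s(k−1)·s(k−2): e.g. EE·P = EEP.
Continuing: EEPEEEEPEEPEE · EEPEEEEP gives term 7.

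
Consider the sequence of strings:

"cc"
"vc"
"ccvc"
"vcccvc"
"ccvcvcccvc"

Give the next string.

vcccvcccvcvcccvc

This is a Fibonacci-style word recurrence s(k) = s(k−2)·s(k−1): e.g. cc·vc = ccvc.
So term 6 is vcccvc·ccvcvcccvc.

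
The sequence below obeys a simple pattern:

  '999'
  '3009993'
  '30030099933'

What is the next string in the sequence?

s(k+1) = 300·s(k)·3, so each term gains 300 as a prefix and 3 as a suffix.
So the next term is 300·30030099933·3.

300300300999333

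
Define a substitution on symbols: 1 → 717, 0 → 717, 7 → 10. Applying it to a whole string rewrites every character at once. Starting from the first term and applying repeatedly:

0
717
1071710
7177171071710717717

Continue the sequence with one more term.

Applying the rule to each of the 19 symbols of 7177171071710717717 gives the pieces 10 717 10 10 717 10 717 717 10 717 10 717 717 10 717 10 10 717 10, which concatenate to the answer.

10717101071710717717107171071771710717101071710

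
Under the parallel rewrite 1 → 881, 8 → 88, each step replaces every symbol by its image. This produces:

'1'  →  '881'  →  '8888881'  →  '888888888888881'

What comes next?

Applying the rule to each of the 15 symbols of 888888888888881 gives the pieces 88 88 88 88 88 88 88 88 88 88 88 88 88 88 881, which concatenate to the answer.

8888888888888888888888888888881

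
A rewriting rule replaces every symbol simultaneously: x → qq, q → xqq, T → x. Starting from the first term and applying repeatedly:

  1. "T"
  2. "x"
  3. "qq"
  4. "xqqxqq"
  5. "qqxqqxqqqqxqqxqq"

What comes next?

φ(qqxqqxqqqqxqqxqq) expands symbol-by-symbol to xqq xqq qq xqq xqq qq xqq xqq xqq xqq qq xqq xqq qq xqq xqq; joining the 16 pieces gives the next term.

xqqxqqqqxqqxqqqqxqqxqqxqqxqqqqxqqxqqqqxqqxqq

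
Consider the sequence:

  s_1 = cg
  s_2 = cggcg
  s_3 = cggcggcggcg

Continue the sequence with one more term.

Every step duplicates the string with 'g' between the halves.
Doubling cggcggcggcg with 'g' between the halves:

cggcggcggcggcggcggcggcg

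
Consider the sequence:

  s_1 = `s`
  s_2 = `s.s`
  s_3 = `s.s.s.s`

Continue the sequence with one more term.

s.s.s.s.s.s.s.s

Every step duplicates the string with '.' between the halves.
So the next term is two copies of s.s.s.s with '.' between the halves.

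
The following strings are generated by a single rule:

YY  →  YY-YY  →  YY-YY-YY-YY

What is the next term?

Every step duplicates the string with '-' between the halves.
One more doubling of YY-YY-YY-YY gives the answer.

YY-YY-YY-YY-YY-YY-YY-YY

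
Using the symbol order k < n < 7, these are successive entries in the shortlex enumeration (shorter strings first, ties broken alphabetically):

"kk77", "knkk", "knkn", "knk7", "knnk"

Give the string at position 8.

Continuing the enumeration 3 steps past knnk: knnk → knnn → knn7 → (answer).

kn7k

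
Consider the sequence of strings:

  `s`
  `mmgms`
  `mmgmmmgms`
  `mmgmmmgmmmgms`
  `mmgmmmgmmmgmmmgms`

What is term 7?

The strings grow by a fixed prefix mmgm each time.
From mmgmmmgmmmgmmmgms, 2 further steps: mmgmmmgmmmgmmmgms → mmgmmmgmmmgmmmgmmmgms → (answer).

mmgmmmgmmmgmmmgmmmgmmmgms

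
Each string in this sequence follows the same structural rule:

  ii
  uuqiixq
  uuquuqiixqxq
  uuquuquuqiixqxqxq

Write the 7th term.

uuquuquuquuquuquuqiixqxqxqxqxqxq

Each term wraps the previous one in uuq on the left and xq on the right.
From uuquuquuqiixqxqxq, 3 further steps: uuquuquuqiixqxqxq → uuquuquuquuqiixqxqxqxq → uuquuquuquuquuqiixqxqxqxqxq → (answer).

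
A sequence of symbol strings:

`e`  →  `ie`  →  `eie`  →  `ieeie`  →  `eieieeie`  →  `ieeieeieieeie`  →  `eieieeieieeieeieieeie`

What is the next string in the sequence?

ieeieeieieeieeieieeieieeieeieieeie

This is a Fibonacci-style word recurrence s(k) = s(k−2)·s(k−1): e.g. e·ie = eie.
So term 8 is ieeieeieieeie·eieieeieieeieeieieeie.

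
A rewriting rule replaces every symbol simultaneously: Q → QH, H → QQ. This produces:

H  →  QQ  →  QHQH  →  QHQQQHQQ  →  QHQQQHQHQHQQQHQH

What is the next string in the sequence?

Rewriting the 16 symbols of QHQQQHQHQHQQQHQH one by one yields QH QQ QH QH QH QQ QH QQ QH QQ QH QH QH QQ QH QQ; concatenated:

QHQQQHQHQHQQQHQQQHQQQHQHQHQQQHQQ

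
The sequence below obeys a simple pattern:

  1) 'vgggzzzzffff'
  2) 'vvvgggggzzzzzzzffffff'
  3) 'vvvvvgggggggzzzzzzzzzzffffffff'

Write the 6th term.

Each string has the form v^{2n-1} g^{2n+1} z^{3n+1} f^{2n+2} (n = 1, 2, …).
Setting n = 6 gives 11, 13, 19, 14 characters in each block.

vvvvvvvvvvvgggggggggggggzzzzzzzzzzzzzzzzzzzffffffffffffff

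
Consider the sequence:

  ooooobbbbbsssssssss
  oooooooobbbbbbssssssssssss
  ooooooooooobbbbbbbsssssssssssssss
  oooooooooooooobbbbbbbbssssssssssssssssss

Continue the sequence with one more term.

Reading off run lengths: o runs 5, 8, 11, 14; b runs 5, 6, 7, 8; s runs 9, 12, 15, 18 — each is linear in n, where the shown terms are n = 2, 3, 4, 5.
Setting n = 6 gives 17, 9, 21 characters in each block.

ooooooooooooooooobbbbbbbbbsssssssssssssssssssss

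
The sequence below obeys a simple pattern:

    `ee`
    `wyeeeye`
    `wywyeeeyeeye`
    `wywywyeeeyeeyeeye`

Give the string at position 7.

Every step adds wy to the front and eye to the end of the previous string.
From wywywyeeeyeeyeeye, 3 further steps: wywywyeeeyeeyeeye → wywywywyeeeyeeyeeyeeye → wywywywywyeeeyeeyeeyeeyeeye → (answer).

wywywywywywyeeeyeeyeeyeeyeeyeeye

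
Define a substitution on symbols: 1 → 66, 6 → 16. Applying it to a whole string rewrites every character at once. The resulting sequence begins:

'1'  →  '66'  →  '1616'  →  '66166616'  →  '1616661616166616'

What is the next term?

66166616161666166616661616166616

φ(1616661616166616) expands symbol-by-symbol to 66 16 66 16 16 16 66 16 66 16 66 16 16 16 66 16; joining the 16 pieces gives the next term.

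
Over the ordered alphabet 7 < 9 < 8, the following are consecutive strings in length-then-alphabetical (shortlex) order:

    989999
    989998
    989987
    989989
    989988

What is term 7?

989879

Stepping forward 2 times from 989988: 989988 → 989877, then the target.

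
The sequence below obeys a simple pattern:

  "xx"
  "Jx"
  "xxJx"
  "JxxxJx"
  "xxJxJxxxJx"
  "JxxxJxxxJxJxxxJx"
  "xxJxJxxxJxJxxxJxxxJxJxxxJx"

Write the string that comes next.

From term 3 onward, concatenate the second-to-last term with the last: xx·Jx = xxJx, Jx·xxJx = JxxxJx, …
Continuing: JxxxJxxxJxJxxxJx · xxJxJxxxJxJxxxJxxxJxJxxxJx gives term 8.

JxxxJxxxJxJxxxJxxxJxJxxxJxJxxxJxxxJxJxxxJx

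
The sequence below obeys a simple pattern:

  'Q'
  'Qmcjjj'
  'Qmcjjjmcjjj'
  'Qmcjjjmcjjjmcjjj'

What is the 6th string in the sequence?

Each term is the previous one with mcjjj appended.
From Qmcjjjmcjjjmcjjj, 2 further steps: Qmcjjjmcjjjmcjjj → Qmcjjjmcjjjmcjjjmcjjj → (answer).

Qmcjjjmcjjjmcjjjmcjjjmcjjj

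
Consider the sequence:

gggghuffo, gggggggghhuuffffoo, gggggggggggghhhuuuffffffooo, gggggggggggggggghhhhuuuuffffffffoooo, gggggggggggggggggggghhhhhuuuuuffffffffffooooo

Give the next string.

Reading off run lengths: g runs 4, 8, 12, 16, 20; h runs 1, 2, 3, 4, 5; u runs 1, 2, 3, 4, 5; f runs 2, 4, 6, 8, 10; o runs 1, 2, 3, 4, 5 — each is linear in n (n = 1, 2, …).
At n = 6 the blocks have lengths 24, 6, 6, 12, 6.

gggggggggggggggggggggggghhhhhhuuuuuuffffffffffffoooooo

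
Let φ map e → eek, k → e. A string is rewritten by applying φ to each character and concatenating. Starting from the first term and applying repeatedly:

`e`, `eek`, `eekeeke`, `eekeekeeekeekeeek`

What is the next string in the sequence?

φ(eekeekeeekeekeeek) expands symbol-by-symbol to eek eek e eek eek e eek eek eek e eek eek e eek eek eek e; joining the 17 pieces gives the next term.

eekeekeeekeekeeekeekeekeeekeekeeekeekeeke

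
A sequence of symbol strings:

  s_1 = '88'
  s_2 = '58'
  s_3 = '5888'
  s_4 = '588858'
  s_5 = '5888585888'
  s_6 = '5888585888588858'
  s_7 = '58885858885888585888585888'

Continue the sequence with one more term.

588858588858885858885858885888585888588858

From term 3 onward, concatenate the last term with the second-to-last: 58·88 = 5888, 5888·58 = 588858, …
The next term joins 58885858885888585888585888 and 5888585888588858.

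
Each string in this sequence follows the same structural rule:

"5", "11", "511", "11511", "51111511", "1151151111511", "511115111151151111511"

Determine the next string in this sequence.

1151151111511511115111151151111511

This is a Fibonacci-style word recurrence s(k) = s(k−2)·s(k−1): e.g. 5·11 = 511.
So term 8 is 1151151111511·511115111151151111511.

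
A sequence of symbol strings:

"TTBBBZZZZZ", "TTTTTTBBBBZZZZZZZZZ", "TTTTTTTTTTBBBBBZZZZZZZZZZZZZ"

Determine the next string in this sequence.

Term n consists of 4n-2 T's, followed by n+2 B's, followed by 4n+1 Z's (n = 1, 2, …).
Setting n = 4 gives 14, 6, 17 characters in each block.

TTTTTTTTTTTTTTBBBBBBZZZZZZZZZZZZZZZZZ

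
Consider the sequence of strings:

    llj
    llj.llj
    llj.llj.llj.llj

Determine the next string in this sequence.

s(k+1) = s(k)·.·s(k) — each term doubles the last with '.' between the halves.
Doubling llj.llj.llj.llj with '.' between the halves:

llj.llj.llj.llj.llj.llj.llj.llj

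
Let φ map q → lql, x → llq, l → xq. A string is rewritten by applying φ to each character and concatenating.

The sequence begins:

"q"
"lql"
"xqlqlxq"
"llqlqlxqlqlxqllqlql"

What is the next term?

xqxqlqlxqlqlxqllqlqlxqlqlxqllqlqlxqxqlqlxqlqlxq

Replace each of the 19 characters of llqlqlxqlqlxqllqlql in place — xq xq lql xq lql xq llq lql xq lql xq llq lql xq xq lql xq lql xq — and concatenate.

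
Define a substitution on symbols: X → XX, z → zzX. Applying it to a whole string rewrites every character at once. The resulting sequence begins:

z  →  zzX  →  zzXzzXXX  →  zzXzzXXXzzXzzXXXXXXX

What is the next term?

Applying the rule to each of the 20 symbols of zzXzzXXXzzXzzXXXXXXX gives the pieces zzX zzX XX zzX zzX XX XX XX zzX zzX XX zzX zzX XX XX XX XX XX XX XX, which concatenate to the answer.

zzXzzXXXzzXzzXXXXXXXzzXzzXXXzzXzzXXXXXXXXXXXXXXX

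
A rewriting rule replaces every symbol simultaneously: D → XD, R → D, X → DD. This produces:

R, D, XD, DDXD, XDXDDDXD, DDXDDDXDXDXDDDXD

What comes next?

XDXDDDXDXDXDDDXDDDXDDDXDXDXDDDXD

φ(DDXDDDXDXDXDDDXD) expands symbol-by-symbol to XD XD DD XD XD XD DD XD DD XD DD XD XD XD DD XD; joining the 16 pieces gives the next term.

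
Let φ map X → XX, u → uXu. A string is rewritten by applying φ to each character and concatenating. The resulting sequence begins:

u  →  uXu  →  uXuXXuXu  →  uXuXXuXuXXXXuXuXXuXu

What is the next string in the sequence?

uXuXXuXuXXXXuXuXXuXuXXXXXXXXuXuXXuXuXXXXuXuXXuXu

Applying the rule to each of the 20 symbols of uXuXXuXuXXXXuXuXXuXu gives the pieces uXu XX uXu XX XX uXu XX uXu XX XX XX XX uXu XX uXu XX XX uXu XX uXu, which concatenate to the answer.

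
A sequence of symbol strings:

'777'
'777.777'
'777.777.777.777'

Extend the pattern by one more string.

Every step duplicates the string with '.' between the halves.
Doubling 777.777.777.777 with '.' between the halves:

777.777.777.777.777.777.777.777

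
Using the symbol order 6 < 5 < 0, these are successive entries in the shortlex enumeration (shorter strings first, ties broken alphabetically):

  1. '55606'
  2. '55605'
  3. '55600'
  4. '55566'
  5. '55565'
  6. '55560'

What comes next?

55556

Treat 55560 as a base-3 numeral over the given alphabet and add one, carrying through any trailing 0's.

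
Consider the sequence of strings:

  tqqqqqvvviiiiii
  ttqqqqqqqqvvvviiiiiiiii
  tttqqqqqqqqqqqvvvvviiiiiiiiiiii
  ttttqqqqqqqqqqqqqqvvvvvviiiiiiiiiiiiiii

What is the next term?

Reading off run lengths: t runs 1, 2, 3, 4; q runs 5, 8, 11, 14; v runs 3, 4, 5, 6; i runs 6, 9, 12, 15 — each is linear in n, where the shown terms are n = 2, 3, 4, 5.
For the next term, n = 6, so the run lengths are 5, 17, 7, 18.

tttttqqqqqqqqqqqqqqqqqvvvvvvviiiiiiiiiiiiiiiiii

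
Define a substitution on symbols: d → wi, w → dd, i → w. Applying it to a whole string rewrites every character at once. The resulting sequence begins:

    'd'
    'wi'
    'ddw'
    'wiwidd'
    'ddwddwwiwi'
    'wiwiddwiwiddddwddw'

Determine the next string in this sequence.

Replace each of the 18 characters of wiwiddwiwiddddwddw in place — dd w dd w wi wi dd w dd w wi wi wi wi dd wi wi dd — and concatenate.

ddwddwwiwiddwddwwiwiwiwiddwiwidd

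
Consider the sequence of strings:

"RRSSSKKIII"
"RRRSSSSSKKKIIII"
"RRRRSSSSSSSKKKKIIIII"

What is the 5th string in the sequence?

RRRRRRSSSSSSSSSSSKKKKKKIIIIIII

Each string has the form R^{n} S^{2n-1} K^{n} I^{n+1}, where the shown terms are n = 2, 3, 4.
At n = 6 the blocks have lengths 6, 11, 6, 7.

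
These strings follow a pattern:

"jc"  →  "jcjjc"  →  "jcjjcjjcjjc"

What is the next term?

jcjjcjjcjjcjjcjjcjjcjjc

Each string is two copies of the previous one joined by 'j'.
So the next term is two copies of jcjjcjjcjjc with 'j' between the halves.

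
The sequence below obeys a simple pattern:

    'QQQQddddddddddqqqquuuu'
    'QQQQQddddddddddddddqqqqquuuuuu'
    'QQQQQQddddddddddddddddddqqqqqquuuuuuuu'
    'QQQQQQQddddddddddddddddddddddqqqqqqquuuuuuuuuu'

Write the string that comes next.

QQQQQQQQddddddddddddddddddddddddddqqqqqqqquuuuuuuuuuuu

Term n consists of n+2 Q's, followed by 4n+2 d's, followed by n+2 q's, followed by 2n u's, where the shown terms are n = 2, 3, 4, 5.
At n = 6 the blocks have lengths 8, 26, 8, 12.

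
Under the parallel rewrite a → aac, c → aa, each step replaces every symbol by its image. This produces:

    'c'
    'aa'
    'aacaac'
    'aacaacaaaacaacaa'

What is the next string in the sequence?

Rewriting the 16 symbols of aacaacaaaacaacaa one by one yields aac aac aa aac aac aa aac aac aac aac aa aac aac aa aac aac; concatenated:

aacaacaaaacaacaaaacaacaacaacaaaacaacaaaacaac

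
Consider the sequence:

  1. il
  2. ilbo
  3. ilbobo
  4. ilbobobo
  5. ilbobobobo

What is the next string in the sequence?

Each term is the previous one with bo appended.
One more step from ilbobobobo gives the answer.

ilbobobobobo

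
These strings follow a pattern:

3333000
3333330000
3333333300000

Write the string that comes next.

3333333333000000

Reading off run lengths: 3 runs 4, 6, 8; 0 runs 3, 4, 5 — each is linear in n, where the shown terms are n = 2, 3, 4.
At n = 5 the blocks have lengths 10, 6.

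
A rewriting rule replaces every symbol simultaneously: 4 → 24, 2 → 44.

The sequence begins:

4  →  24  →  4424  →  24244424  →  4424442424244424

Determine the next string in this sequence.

Rewriting the 16 symbols of 4424442424244424 one by one yields 24 24 44 24 24 24 44 24 44 24 44 24 24 24 44 24; concatenated:

24244424242444244424442424244424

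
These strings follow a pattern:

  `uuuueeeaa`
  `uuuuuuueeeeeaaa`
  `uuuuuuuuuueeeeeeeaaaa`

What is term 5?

The n-th term is 3n+1 u's then 2n+1 e's then n+1 a's (n = 1, 2, …).
For term 5, n = 5, so the run lengths are 16, 11, 6.

uuuuuuuuuuuuuuuueeeeeeeeeeeaaaaaa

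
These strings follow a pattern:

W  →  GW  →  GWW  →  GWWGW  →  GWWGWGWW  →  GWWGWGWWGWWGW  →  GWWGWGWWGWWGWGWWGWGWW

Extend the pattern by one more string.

GWWGWGWWGWWGWGWWGWGWWGWWGWGWWGWWGW

This is a Fibonacci-style word recurrence s(k) = s(k−1)·s(k−2): e.g. GW·W = GWW.
Continuing: GWWGWGWWGWWGWGWWGWGWW · GWWGWGWWGWWGW gives term 8.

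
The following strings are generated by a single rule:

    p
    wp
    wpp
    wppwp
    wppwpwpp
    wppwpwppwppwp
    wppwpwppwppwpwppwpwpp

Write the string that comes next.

wppwpwppwppwpwppwpwppwppwpwppwppwp

This is a Fibonacci-style word recurrence s(k) = s(k−1)·s(k−2): e.g. wp·p = wpp.
Continuing: wppwpwppwppwpwppwpwpp · wppwpwppwppwp gives term 8.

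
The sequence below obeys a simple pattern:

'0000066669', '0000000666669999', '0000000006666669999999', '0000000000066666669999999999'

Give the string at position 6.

0000000000000006666666669999999999999999

The n-th term is 2n+3 0's then n+3 6's then 3n-2 9's (n = 1, 2, …).
At n = 6 the blocks have lengths 15, 9, 16.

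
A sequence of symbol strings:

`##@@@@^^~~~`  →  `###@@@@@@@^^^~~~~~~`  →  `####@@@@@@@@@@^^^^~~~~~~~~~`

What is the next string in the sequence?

#####@@@@@@@@@@@@@^^^^^~~~~~~~~~~~~

Each string has the form #^{n+1} @^{3n+1} ^^{n+1} ~^{3n} (n = 1, 2, …).
For the next term, n = 4, so the run lengths are 5, 13, 5, 12.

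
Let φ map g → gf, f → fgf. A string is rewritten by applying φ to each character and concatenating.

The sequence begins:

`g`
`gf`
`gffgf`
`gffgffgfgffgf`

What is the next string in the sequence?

Replace each of the 13 characters of gffgffgfgffgf in place — gf fgf fgf gf fgf fgf gf fgf gf fgf fgf gf fgf — and concatenate.

gffgffgfgffgffgfgffgfgffgffgfgffgf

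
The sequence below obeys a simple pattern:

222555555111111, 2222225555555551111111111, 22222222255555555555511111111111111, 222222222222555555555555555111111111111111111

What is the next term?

The n-th term is 3n 2's then 3n+3 5's then 4n+2 1's (n = 1, 2, …).
At n = 5 the blocks have lengths 15, 18, 22.

2222222222222225555555555555555551111111111111111111111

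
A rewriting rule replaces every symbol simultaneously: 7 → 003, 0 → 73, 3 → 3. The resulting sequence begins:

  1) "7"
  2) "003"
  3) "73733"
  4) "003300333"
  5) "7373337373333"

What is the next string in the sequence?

φ(7373337373333) expands symbol-by-symbol to 003 3 003 3 3 3 003 3 003 3 3 3 3; joining the 13 pieces gives the next term.

003300333300330033333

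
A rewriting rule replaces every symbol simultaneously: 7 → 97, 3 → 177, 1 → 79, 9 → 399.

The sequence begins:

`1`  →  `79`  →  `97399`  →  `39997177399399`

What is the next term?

Rewriting the 14 symbols of 39997177399399 one by one yields 177 399 399 399 97 79 97 97 177 399 399 177 399 399; concatenated:

17739939939997799797177399399177399399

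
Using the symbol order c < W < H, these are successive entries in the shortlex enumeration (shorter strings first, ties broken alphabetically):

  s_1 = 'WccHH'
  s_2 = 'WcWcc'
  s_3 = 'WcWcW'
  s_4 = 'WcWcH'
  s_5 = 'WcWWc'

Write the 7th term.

Stepping forward 2 times from WcWWc: WcWWc → WcWWW, then the target.

WcWWH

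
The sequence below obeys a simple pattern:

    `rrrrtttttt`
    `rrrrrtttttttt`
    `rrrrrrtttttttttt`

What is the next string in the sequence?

Each string has the form r^{n+1} t^{2n}, where the shown terms are n = 3, 4, 5.
At n = 6 the blocks have lengths 7, 12.

rrrrrrrtttttttttttt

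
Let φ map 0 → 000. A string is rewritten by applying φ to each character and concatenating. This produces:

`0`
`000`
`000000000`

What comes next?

Rewriting each symbol of 000000000: 0→000, 0→000, 0→000, 0→000, 0→000, 0→000, 0→000, 0→000, 0→000, which concatenates to 000 000 000 000 000 000 000 000 000.

000000000000000000000000000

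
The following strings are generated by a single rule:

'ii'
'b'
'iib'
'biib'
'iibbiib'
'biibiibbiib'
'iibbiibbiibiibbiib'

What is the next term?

biibiibbiibiibbiibbiibiibbiib

Each term (from the third on) is the two preceding terms concatenated in order: term 3 = ii·b = iib.
So term 8 is biibiibbiib·iibbiibbiibiibbiib.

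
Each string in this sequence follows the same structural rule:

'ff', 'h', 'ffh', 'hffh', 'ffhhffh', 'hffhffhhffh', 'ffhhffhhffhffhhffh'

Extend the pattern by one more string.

This is a Fibonacci-style word recurrence s(k) = s(k−2)·s(k−1): e.g. ff·h = ffh.
The next term joins hffhffhhffh and ffhhffhhffhffhhffh.

hffhffhhffhffhhffhhffhffhhffh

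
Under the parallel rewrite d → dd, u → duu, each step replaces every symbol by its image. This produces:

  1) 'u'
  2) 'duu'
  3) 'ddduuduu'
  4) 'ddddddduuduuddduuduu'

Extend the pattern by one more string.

Rewriting the 20 symbols of ddddddduuduuddduuduu one by one yields dd dd dd dd dd dd dd duu duu dd duu duu dd dd dd duu duu dd duu duu; concatenated:

ddddddddddddddduuduuddduuduuddddddduuduuddduuduu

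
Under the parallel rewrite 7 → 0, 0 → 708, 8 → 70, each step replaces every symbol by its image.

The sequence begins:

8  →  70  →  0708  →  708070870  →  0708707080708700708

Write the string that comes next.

Applying the rule to each of the 19 symbols of 0708707080708700708 gives the pieces 708 0 708 70 0 708 0 708 70 708 0 708 70 0 708 708 0 708 70, which concatenate to the answer.

70807087007080708707080708700708708070870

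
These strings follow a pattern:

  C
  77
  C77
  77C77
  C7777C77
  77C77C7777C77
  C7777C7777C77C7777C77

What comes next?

This is a Fibonacci-style word recurrence s(k) = s(k−2)·s(k−1): e.g. C·77 = C77.
The next term joins 77C77C7777C77 and C7777C7777C77C7777C77.

77C77C7777C77C7777C7777C77C7777C77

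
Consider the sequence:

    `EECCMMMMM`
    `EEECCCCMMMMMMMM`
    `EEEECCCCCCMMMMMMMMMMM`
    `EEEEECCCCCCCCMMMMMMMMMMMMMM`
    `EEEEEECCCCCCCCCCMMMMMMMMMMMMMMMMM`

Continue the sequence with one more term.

The n-th term is n E's then 2n-2 C's then 3n-1 M's, where the shown terms are n = 2, 3, 4, 5, 6.
Setting n = 7 gives 7, 12, 20 characters in each block.

EEEEEEECCCCCCCCCCCCMMMMMMMMMMMMMMMMMMMM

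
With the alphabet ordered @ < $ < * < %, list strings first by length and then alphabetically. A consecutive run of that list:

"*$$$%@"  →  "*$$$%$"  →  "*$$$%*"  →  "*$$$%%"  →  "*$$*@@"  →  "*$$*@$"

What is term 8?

*$$*@%

Continuing the enumeration 2 steps past *$$*@$: *$$*@$ → *$$*@* → (answer).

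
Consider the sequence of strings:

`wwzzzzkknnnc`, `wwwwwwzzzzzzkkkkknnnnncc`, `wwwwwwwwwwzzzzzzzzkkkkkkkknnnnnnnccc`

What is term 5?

wwwwwwwwwwwwwwwwwwzzzzzzzzzzzzkkkkkkkkkkkkkknnnnnnnnnnnccccc

Each string has the form w^{4n-2} z^{2n+2} k^{3n-1} n^{2n+1} c^{n} (n = 1, 2, …).
For term 5, n = 5, so the run lengths are 18, 12, 14, 11, 5.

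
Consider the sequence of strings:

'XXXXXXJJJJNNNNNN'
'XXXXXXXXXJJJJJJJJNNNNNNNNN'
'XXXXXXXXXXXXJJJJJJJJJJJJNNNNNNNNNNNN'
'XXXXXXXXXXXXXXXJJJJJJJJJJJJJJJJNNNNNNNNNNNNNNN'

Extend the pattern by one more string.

XXXXXXXXXXXXXXXXXXJJJJJJJJJJJJJJJJJJJJNNNNNNNNNNNNNNNNNN

Each string has the form X^{3n+3} J^{4n} N^{3n+3} (n = 1, 2, …).
Setting n = 5 gives 18, 20, 18 characters in each block.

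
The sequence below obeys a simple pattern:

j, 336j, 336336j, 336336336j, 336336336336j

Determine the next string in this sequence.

Every step adds 336 at the front: s(k+1) = 336·s(k).
Applying this once more to 336336336336j:

336336336336336j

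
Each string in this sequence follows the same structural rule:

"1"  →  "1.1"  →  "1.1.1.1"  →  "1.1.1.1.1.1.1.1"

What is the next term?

Every step duplicates the string with '.' between the halves.
Doubling 1.1.1.1.1.1.1.1 with '.' between the halves:

1.1.1.1.1.1.1.1.1.1.1.1.1.1.1.1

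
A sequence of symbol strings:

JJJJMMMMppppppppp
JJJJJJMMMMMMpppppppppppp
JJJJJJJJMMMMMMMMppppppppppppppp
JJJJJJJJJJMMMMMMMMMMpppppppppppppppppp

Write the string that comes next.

The n-th term is 2n-2 J's then 2n-2 M's then 3n p's, where the shown terms are n = 3, 4, 5, 6.
For the next term, n = 7, so the run lengths are 12, 12, 21.

JJJJJJJJJJJJMMMMMMMMMMMMppppppppppppppppppppp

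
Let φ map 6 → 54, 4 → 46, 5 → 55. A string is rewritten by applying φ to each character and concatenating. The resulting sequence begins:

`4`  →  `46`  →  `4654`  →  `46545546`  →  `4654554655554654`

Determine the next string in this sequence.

46545546555546545555555546545546

φ(4654554655554654) expands symbol-by-symbol to 46 54 55 46 55 55 46 54 55 55 55 55 46 54 55 46; joining the 16 pieces gives the next term.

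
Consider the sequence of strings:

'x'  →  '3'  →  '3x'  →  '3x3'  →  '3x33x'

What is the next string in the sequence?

Each term (from the third on) is the previous term followed by the one before it: term 3 = 3·x = 3x.
The next term joins 3x33x and 3x3.

3x33x3x3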